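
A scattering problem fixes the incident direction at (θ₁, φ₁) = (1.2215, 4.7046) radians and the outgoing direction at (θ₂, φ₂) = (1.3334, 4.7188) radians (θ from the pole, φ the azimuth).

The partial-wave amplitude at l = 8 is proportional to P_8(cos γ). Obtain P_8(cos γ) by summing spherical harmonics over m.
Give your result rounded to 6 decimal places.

0.783927

Term-by-term m-sum for l=8 (normalisation 4π/17 = 0.739198):
  m=-8: Y*=(0.312550, -0.019501)  Y=(0.409979, -0.021046)  product (0.127729, -0.014573)
  m=-7: Y*=(0.024864, 0.455570)  Y=(-0.017824, -0.396915)  product (0.180379, -0.017989)
  m=-6: Y*=(-0.195850, 0.009159)  Y=(0.054039, -0.002080)  product (-0.010564, 0.000902)
  m=-5: Y*=(0.009865, 0.253178)  Y=(-0.011539, -0.359836)  product (0.090989, -0.006471)
  m=-4: Y*=(-0.304035, 0.009476)  Y=(-0.072175, 0.001851)  product (0.021926, -0.001247)
  m=-3: Y*=(0.002838, 0.121415)  Y=(-0.006099, -0.317060)  product (0.038479, -0.001640)
  m=-2: Y*=(-0.322657, 0.005027)  Y=(-0.125497, 0.001609)  product (0.040484, -0.001150)
  m=-1: Y*=(0.000481, 0.061732)  Y=(-0.001881, -0.293401)  product (0.018111, -0.000257)
  m=+0: Y*=(-0.323483, -0.000000)  Y=(-0.140485, 0.000000)  product (0.045444, 0.000000)
  m=+1: Y*=(-0.000481, 0.061732)  Y=(0.001881, -0.293401)  product (0.018111, 0.000257)
  m=+2: Y*=(-0.322657, -0.005027)  Y=(-0.125497, -0.001609)  product (0.040484, 0.001150)
  m=+3: Y*=(-0.002838, 0.121415)  Y=(0.006099, -0.317060)  product (0.038479, 0.001640)
  m=+4: Y*=(-0.304035, -0.009476)  Y=(-0.072175, -0.001851)  product (0.021926, 0.001247)
  m=+5: Y*=(-0.009865, 0.253178)  Y=(0.011539, -0.359836)  product (0.090989, 0.006471)
  m=+6: Y*=(-0.195850, -0.009159)  Y=(0.054039, 0.002080)  product (-0.010564, -0.000902)
  m=+7: Y*=(-0.024864, 0.455570)  Y=(0.017824, -0.396915)  product (0.180379, 0.017989)
  m=+8: Y*=(0.312550, 0.019501)  Y=(0.409979, 0.021046)  product (0.127729, 0.014573)
Total Σ_m = (1.060509, 0.000000). Multiply by 0.739198: (0.783927, 0.000000). P_8(cos γ) = 0.783927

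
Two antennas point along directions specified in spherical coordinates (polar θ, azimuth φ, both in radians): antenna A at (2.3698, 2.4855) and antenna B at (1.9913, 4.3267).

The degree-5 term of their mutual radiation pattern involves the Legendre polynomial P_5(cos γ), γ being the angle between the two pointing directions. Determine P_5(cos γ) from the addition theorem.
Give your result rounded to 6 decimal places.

0.213805

Addition theorem: P_5(cos γ) = (4π/11) Σ_m Y*_{lm}(Ω₁) Y_{lm}(Ω₂), m = −5…5:
  m=-5: Y*=0.07584 - 0.01060j  Y=-0.27563 - 0.10301j  product -0.02200 - 0.00489j
  m=-4: Y*=0.21630 + 0.12305j  Y=-0.01167 - 0.41594j  product 0.04866 - 0.09140j
  m=-3: Y*=0.16456 + 0.39196j  Y=0.12044 - 0.05288j  product 0.04055 + 0.03850j
  m=-2: Y*=-0.08171 + 0.30887j  Y=-0.20671 - 0.20099j  product 0.07897 - 0.04742j
  m=-1: Y*=0.11520 - 0.08869j  Y=0.08248 - 0.20313j  product -0.00851 - 0.03072j
  m=+0: Y*=0.36321 + 0.00000j  Y=-0.24274 + 0.00000j  product -0.08817 + 0.00000j
  m=+1: Y*=-0.11520 - 0.08869j  Y=-0.08248 - 0.20313j  product -0.00851 + 0.03072j
  m=+2: Y*=-0.08171 - 0.30887j  Y=-0.20671 + 0.20099j  product 0.07897 + 0.04742j
  m=+3: Y*=-0.16456 + 0.39196j  Y=-0.12044 - 0.05288j  product 0.04055 - 0.03850j
  m=+4: Y*=0.21630 - 0.12305j  Y=-0.01167 + 0.41594j  product 0.04866 + 0.09140j
  m=+5: Y*=-0.07584 - 0.01060j  Y=0.27563 - 0.10301j  product -0.02200 + 0.00489j
Total Σ_m = 0.18715 + 0.00000j. Multiply by 1.142397: 0.21380 + 0.00000j. P_5(cos γ) = 0.213805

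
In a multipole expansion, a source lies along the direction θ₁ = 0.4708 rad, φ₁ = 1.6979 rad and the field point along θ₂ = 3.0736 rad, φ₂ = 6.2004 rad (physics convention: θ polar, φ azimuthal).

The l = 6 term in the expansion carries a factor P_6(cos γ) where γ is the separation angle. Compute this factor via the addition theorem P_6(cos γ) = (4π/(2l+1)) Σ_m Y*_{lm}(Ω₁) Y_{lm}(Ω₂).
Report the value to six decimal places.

Addition theorem: P_6(cos γ) = (4π/13) Σ_m Y*_{lm}(Ω₁) Y_{lm}(Ω₂), m = −6…6:
  term(m=-6) = (-0.000000, -0.000000)   from Y*(Ω₁)=(-0.003042, -0.002907), Y(Ω₂)=(0.000000, 0.000000)
  term(m=-5) = (0.000000, -0.000000)   from Y*(Ω₁)=(-0.017000, 0.023047), Y(Ω₂)=(-0.000002, -0.000001)
  term(m=-4) = (0.000006, 0.000007)   from Y*(Ω₁)=(0.102075, 0.056884), Y(Ω₂)=(0.000072, 0.000025)
  term(m=-3) = (-0.000297, 0.000407)   from Y*(Ω₁)=(0.115666, -0.288491), Y(Ω₂)=(-0.001570, -0.000398)
  term(m=-2) = (-0.010918, -0.004873)   from Y*(Ω₁)=(-0.487799, -0.126744), Y(Ω₂)=(0.023397, 0.003910)
  term(m=-1) = (0.015107, -0.070914)   from Y*(Ω₁)=(-0.042010, 0.328733), Y(Ω₂)=(-0.218030, -0.018091)
  term(m=+0) = (-0.281691, -0.000000)   from Y*(Ω₁)=(-0.290907, -0.000000), Y(Ω₂)=(0.968322, 0.000000)
  term(m=+1) = (0.015107, 0.070914)   from Y*(Ω₁)=(0.042010, 0.328733), Y(Ω₂)=(0.218030, -0.018091)
  term(m=+2) = (-0.010918, 0.004873)   from Y*(Ω₁)=(-0.487799, 0.126744), Y(Ω₂)=(0.023397, -0.003910)
  term(m=+3) = (-0.000297, -0.000407)   from Y*(Ω₁)=(-0.115666, -0.288491), Y(Ω₂)=(0.001570, -0.000398)
  term(m=+4) = (0.000006, -0.000007)   from Y*(Ω₁)=(0.102075, -0.056884), Y(Ω₂)=(0.000072, -0.000025)
  term(m=+5) = (0.000000, 0.000000)   from Y*(Ω₁)=(0.017000, 0.023047), Y(Ω₂)=(0.000002, -0.000001)
  term(m=+6) = (-0.000000, 0.000000)   from Y*(Ω₁)=(-0.003042, 0.002907), Y(Ω₂)=(0.000000, -0.000000)
Σ over m = (-0.273895, 0.000000); ×(4π/13) → (-0.264759, 0.000000). Real part: -0.264759

-0.264759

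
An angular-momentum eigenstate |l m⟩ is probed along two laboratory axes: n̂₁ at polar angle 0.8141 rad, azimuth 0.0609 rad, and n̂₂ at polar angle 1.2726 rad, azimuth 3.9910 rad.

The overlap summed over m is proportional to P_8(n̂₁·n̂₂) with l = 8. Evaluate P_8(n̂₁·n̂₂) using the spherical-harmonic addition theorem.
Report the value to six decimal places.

Summing Y*_{l m}(θ₁,φ₁)·Y_{l m}(θ₂,φ₂) over m ∈ [−8, 8]; prefactor 4π/(2·8+1) = 0.739198:
  m=-8: 0.03558 + 0.01885j × 0.31314 - 0.17601j = 0.01446 - 0.00036j  (running Σ = 0.01446 - 0.00036j)
  m=-7: 0.13847 + 0.06289j × -0.41674 - 0.14617j = -0.04851 - 0.04645j  (running Σ = -0.03405 - 0.04681j)
  m=-6: 0.31533 + 0.12064j × 0.03171 + 0.07846j = 0.00053 + 0.02857j  (running Σ = -0.03352 - 0.01824j)
  m=-5: 0.44049 + 0.13843j × -0.14588 + 0.29052j = -0.10447 + 0.10777j  (running Σ = -0.13800 + 0.08953j)
  m=-4: 0.29224 + 0.07263j × 0.20762 - 0.05435j = 0.06462 - 0.00080j  (running Σ = -0.07337 + 0.08873j)
  m=-3: -0.13393 - 0.02474j × 0.19442 + 0.13113j = -0.02279 - 0.02237j  (running Σ = -0.09617 + 0.06636j)
  m=-2: -0.37926 - 0.04642j × -0.03292 - 0.25575j = 0.00061 + 0.09853j  (running Σ = -0.09555 + 0.16488j)
  m=-1: -0.04016 - 0.00245j × 0.12536 - 0.14253j = -0.00538 + 0.00542j  (running Σ = -0.10094 + 0.17030j)
  m=0: 0.36779 + 0.00000j × -0.26801 + 0.00000j = -0.09857 + 0.00000j  (running Σ = -0.19951 + 0.17030j)
  m=1: 0.04016 - 0.00245j × -0.12536 - 0.14253j = -0.00538 - 0.00542j  (running Σ = -0.20489 + 0.16488j)
  m=2: -0.37926 + 0.04642j × -0.03292 + 0.25575j = 0.00061 - 0.09853j  (running Σ = -0.20428 + 0.06636j)
  m=3: 0.13393 - 0.02474j × -0.19442 + 0.13113j = -0.02279 + 0.02237j  (running Σ = -0.22707 + 0.08873j)
  m=4: 0.29224 - 0.07263j × 0.20762 + 0.05435j = 0.06462 + 0.00080j  (running Σ = -0.16245 + 0.08953j)
  m=5: -0.44049 + 0.13843j × 0.14588 + 0.29052j = -0.10447 - 0.10777j  (running Σ = -0.26692 - 0.01824j)
  m=6: 0.31533 - 0.12064j × 0.03171 - 0.07846j = 0.00053 - 0.02857j  (running Σ = -0.26639 - 0.04681j)
  m=7: -0.13847 + 0.06289j × 0.41674 - 0.14617j = -0.04851 + 0.04645j  (running Σ = -0.31490 - 0.00036j)
  m=8: 0.03558 - 0.01885j × 0.31314 + 0.17601j = 0.01446 + 0.00036j  (running Σ = -0.30044 + 0.00000j)
Accumulated sum -0.30044 + 0.00000j; after 4π/(2l+1) scaling, -0.22209 + 0.00000j ⇒ P_8 = -0.222088

-0.222088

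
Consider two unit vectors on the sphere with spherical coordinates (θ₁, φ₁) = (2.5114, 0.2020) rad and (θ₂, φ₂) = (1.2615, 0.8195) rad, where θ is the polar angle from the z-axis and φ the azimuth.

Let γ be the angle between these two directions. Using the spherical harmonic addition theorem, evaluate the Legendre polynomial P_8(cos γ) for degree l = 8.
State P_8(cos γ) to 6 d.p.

Term-by-term m-sum for l=8 (normalisation 4π/17 = 0.739198):
  term(m=-8) = 0.00059 + 0.00255j   from Y*(Ω₁)=-0.00034 + 0.00749j, Y(Ω₂)=0.33643 - 0.09413j
  term(m=-7) = 0.00698 - 0.01698j   from Y*(Ω₁)=-0.00642 - 0.04061j, Y(Ω₂)=0.38146 + 0.23214j
  term(m=-6) = -0.01284 + 0.00811j   from Y*(Ω₁)=0.04866 + 0.12976j, Y(Ω₂)=0.02227 + 0.10731j
  term(m=-5) = -0.09895 - 0.00536j   from Y*(Ω₁)=-0.16863 - 0.26850j, Y(Ω₂)=0.18030 - 0.25530j
  term(m=-4) = 0.08873 + 0.07053j   from Y*(Ω₁)=0.33044 + 0.34573j, Y(Ω₂)=0.23480 - 0.03223j
  term(m=-3) = 0.02259 + 0.07807j   from Y*(Ω₁)=-0.31398 - 0.21758j, Y(Ω₂)=-0.16501 - 0.13429j
  term(m=-2) = -0.00630 + 0.01805j   from Y*(Ω₁)=-0.06364 - 0.02721j, Y(Ω₂)=-0.01882 - 0.27554j
  term(m=-1) = -0.05579 + 0.03962j   from Y*(Ω₁)=0.40782 + 0.08352j, Y(Ω₂)=-0.11221 + 0.12013j
  term(m=+0) = 0.01887 + 0.00000j   from Y*(Ω₁)=-0.06628 + 0.00000j, Y(Ω₂)=-0.28470 + 0.00000j
  term(m=+1) = -0.05579 - 0.03962j   from Y*(Ω₁)=-0.40782 + 0.08352j, Y(Ω₂)=0.11221 + 0.12013j
  term(m=+2) = -0.00630 - 0.01805j   from Y*(Ω₁)=-0.06364 + 0.02721j, Y(Ω₂)=-0.01882 + 0.27554j
  term(m=+3) = 0.02259 - 0.07807j   from Y*(Ω₁)=0.31398 - 0.21758j, Y(Ω₂)=0.16501 - 0.13429j
  term(m=+4) = 0.08873 - 0.07053j   from Y*(Ω₁)=0.33044 - 0.34573j, Y(Ω₂)=0.23480 + 0.03223j
  term(m=+5) = -0.09895 + 0.00536j   from Y*(Ω₁)=0.16863 - 0.26850j, Y(Ω₂)=-0.18030 - 0.25530j
  term(m=+6) = -0.01284 - 0.00811j   from Y*(Ω₁)=0.04866 - 0.12976j, Y(Ω₂)=0.02227 - 0.10731j
  term(m=+7) = 0.00698 + 0.01698j   from Y*(Ω₁)=0.00642 - 0.04061j, Y(Ω₂)=-0.38146 + 0.23214j
  term(m=+8) = 0.00059 - 0.00255j   from Y*(Ω₁)=-0.00034 - 0.00749j, Y(Ω₂)=0.33643 + 0.09413j
Accumulated sum -0.09112 - 0.00000j; after 4π/(2l+1) scaling, -0.06736 - 0.00000j ⇒ P_8 = -0.067357

-0.067357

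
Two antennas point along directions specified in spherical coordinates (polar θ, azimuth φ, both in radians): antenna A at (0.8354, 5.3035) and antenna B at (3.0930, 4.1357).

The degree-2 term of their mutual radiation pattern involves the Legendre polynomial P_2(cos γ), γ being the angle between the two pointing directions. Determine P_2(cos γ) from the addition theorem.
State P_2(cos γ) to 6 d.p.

0.145431

Summing Y*_{l m}(θ₁,φ₁)·Y_{l m}(θ₂,φ₂) over m ∈ [−2, 2]; prefactor 4π/(2·2+1) = 2.513274:
  [-2]  conj(Y_{2,-2})(Ω₁) = -0.08048 - 0.19658j ; Y_{2,-2}(Ω₂) = -0.00037 - 0.00083j ; Δ = -0.00013 + 0.00014j
  [-1]  conj(Y_{2,-1})(Ω₁) = 0.21419 - 0.31913j ; Y_{2,-1}(Ω₂) = 0.02044 - 0.03142j ; Δ = -0.00565 - 0.01325j
  [+0]  conj(Y_{2,0})(Ω₁) = 0.11046 + 0.00000j ; Y_{2,0}(Ω₂) = 0.62855 + 0.00000j ; Δ = 0.06943 + 0.00000j
  [+1]  conj(Y_{2,1})(Ω₁) = -0.21419 - 0.31913j ; Y_{2,1}(Ω₂) = -0.02044 - 0.03142j ; Δ = -0.00565 + 0.01325j
  [+2]  conj(Y_{2,2})(Ω₁) = -0.08048 + 0.19658j ; Y_{2,2}(Ω₂) = -0.00037 + 0.00083j ; Δ = -0.00013 - 0.00014j
Σ over m = 0.05787 - 0.00000j; ×(4π/5) → 0.14543 - 0.00000j. Real part: 0.145431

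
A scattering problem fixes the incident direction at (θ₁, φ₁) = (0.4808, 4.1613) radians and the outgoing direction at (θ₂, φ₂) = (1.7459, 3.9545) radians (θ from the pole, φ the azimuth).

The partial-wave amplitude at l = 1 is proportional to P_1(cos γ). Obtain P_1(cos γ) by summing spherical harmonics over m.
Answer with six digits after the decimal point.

0.291254

Expand P_1 via completeness: Σ_{m} conj(Y_{1,m}) at Ω₁ times Y_{1,m} at Ω₂ —
  term(m=-1) = 0.05320 + 0.01116j   from Y*(Ω₁)=-0.08367 - 0.13613j, Y(Ω₂)=-0.23386 + 0.24709j
  term(m=+0) = -0.03687 + 0.00000j   from Y*(Ω₁)=0.43321 + 0.00000j, Y(Ω₂)=-0.08512 + 0.00000j
  term(m=+1) = 0.05320 - 0.01116j   from Y*(Ω₁)=0.08367 - 0.13613j, Y(Ω₂)=0.23386 + 0.24709j
Total Σ_m = 0.06953 + 0.00000j. Multiply by 4.188790: 0.29125 + 0.00000j. P_1(cos γ) = 0.291254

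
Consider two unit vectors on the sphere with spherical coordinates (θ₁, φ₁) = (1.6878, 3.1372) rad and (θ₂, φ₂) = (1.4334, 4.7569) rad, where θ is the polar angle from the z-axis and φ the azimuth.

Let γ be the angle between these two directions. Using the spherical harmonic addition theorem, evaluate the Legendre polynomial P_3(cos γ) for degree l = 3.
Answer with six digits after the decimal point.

Addition theorem: P_3(cos γ) = (4π/7) Σ_m Y*_{lm}(Ω₁) Y_{lm}(Ω₂), m = −3…3:
  [-3]  conj(Y_{3,-3})(Ω₁) = -0.408689+0.005386i ; Y_{3,-3}(Ω₂) = -0.053992-0.401929i ; Δ = +0.024231+0.163973i
  [-2]  conj(Y_{3,-2})(Ω₁) = -0.117673+0.001034i ; Y_{3,-2}(Ω₂) = -0.136806+0.012211i ; Δ = +0.016086-0.001578i
  [-1]  conj(Y_{3,-1})(Ω₁) = +0.299098-0.001314i ; Y_{3,-1}(Ω₂) = -0.012909-0.289820i ; Δ = -0.004242-0.086667i
  [+0]  conj(Y_{3,0})(Ω₁) = +0.127722-0.000000i ; Y_{3,0}(Ω₂) = -0.148542+0.000000i ; Δ = -0.018972+0.000000i
  [+1]  conj(Y_{3,1})(Ω₁) = -0.299098-0.001314i ; Y_{3,1}(Ω₂) = +0.012909-0.289820i ; Δ = -0.004242+0.086667i
  [+2]  conj(Y_{3,2})(Ω₁) = -0.117673-0.001034i ; Y_{3,2}(Ω₂) = -0.136806-0.012211i ; Δ = +0.016086+0.001578i
  [+3]  conj(Y_{3,3})(Ω₁) = +0.408689+0.005386i ; Y_{3,3}(Ω₂) = +0.053992-0.401929i ; Δ = +0.024231-0.163973i
Total Σ_m = +0.053177+0.000000i. Multiply by 1.795196: +0.095464+0.000000i. P_3(cos γ) = 0.095464

0.095464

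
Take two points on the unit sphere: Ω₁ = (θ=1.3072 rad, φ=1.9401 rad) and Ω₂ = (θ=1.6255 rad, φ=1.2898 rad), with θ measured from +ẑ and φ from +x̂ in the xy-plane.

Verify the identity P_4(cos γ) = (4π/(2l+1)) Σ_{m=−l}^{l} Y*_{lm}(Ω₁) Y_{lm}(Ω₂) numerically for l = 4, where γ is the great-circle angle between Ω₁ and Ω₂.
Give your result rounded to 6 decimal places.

-0.344696

Summing Y*_{l m}(θ₁,φ₁)·Y_{l m}(θ₂,φ₂) over m ∈ [−4, 4]; prefactor 4π/(2·4+1) = 1.396263:
  [-4]  conj(Y_{4,-4})(Ω₁) = (0.035928, 0.382804) ; Y_{4,-4}(Ω₂) = (0.190073, 0.396706) ; Δ = (-0.145032, 0.087014)
  [-3]  conj(Y_{4,-3})(Ω₁) = (0.262604, -0.131052) ; Y_{4,-3}(Ω₂) = (0.050868, -0.045323) ; Δ = (0.007419, -0.018568)
  [-2]  conj(Y_{4,-2})(Ω₁) = (0.120992, 0.110168) ; Y_{4,-2}(Ω₂) = (0.276320, 0.174006) ; Δ = (0.014262, 0.051495)
  [-1]  conj(Y_{4,-1})(Ω₁) = (0.108458, -0.280209) ; Y_{4,-1}(Ω₂) = (0.021337, -0.073926) ; Δ = (-0.018400, -0.013997)
  [+0]  conj(Y_{4,0})(Ω₁) = (0.118972, -0.000000) ; Y_{4,0}(Ω₂) = (0.307902, 0.000000) ; Δ = (0.036632, 0.000000)
  [+1]  conj(Y_{4,1})(Ω₁) = (-0.108458, -0.280209) ; Y_{4,1}(Ω₂) = (-0.021337, -0.073926) ; Δ = (-0.018400, 0.013997)
  [+2]  conj(Y_{4,2})(Ω₁) = (0.120992, -0.110168) ; Y_{4,2}(Ω₂) = (0.276320, -0.174006) ; Δ = (0.014262, -0.051495)
  [+3]  conj(Y_{4,3})(Ω₁) = (-0.262604, -0.131052) ; Y_{4,3}(Ω₂) = (-0.050868, -0.045323) ; Δ = (0.007419, 0.018568)
  [+4]  conj(Y_{4,4})(Ω₁) = (0.035928, -0.382804) ; Y_{4,4}(Ω₂) = (0.190073, -0.396706) ; Δ = (-0.145032, -0.087014)
Accumulated sum (-0.246871, 0.000000); after 4π/(2l+1) scaling, (-0.344696, 0.000000) ⇒ P_4 = -0.344696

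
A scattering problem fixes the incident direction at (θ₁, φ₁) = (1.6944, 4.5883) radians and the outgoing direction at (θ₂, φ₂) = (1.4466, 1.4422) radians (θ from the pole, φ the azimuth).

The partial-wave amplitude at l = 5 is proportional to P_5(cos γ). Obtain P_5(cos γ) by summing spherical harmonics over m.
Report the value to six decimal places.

Expand P_5 via completeness: Σ_{m} conj(Y_{5,m}) at Ω₁ times Y_{5,m} at Ω₂ —
  term(m=-5) = -0.19941 - 0.00449j   from Y*(Ω₁)=-0.25971 - 0.36344j, Y(Ω₂)=0.26773 - 0.35736j
  term(m=-4) = -0.03093 - 0.00056j   from Y*(Ω₁)=-0.15432 + 0.08357j, Y(Ω₂)=0.15347 + 0.08673j
  term(m=-3) = -0.08501 - 0.00115j   from Y*(Ω₁)=-0.10615 - 0.27185j, Y(Ω₂)=0.10962 - 0.26992j
  term(m=-2) = -0.03873 - 0.00035j   from Y*(Ω₁)=-0.19037 + 0.04824j, Y(Ω₂)=0.19072 + 0.05016j
  term(m=-1) = -0.06321 - 0.00028j   from Y*(Ω₁)=-0.03116 - 0.24981j, Y(Ω₂)=0.03220 - 0.24903j
  term(m=+0) = -0.04063 + 0.00000j   from Y*(Ω₁)=-0.20115 + 0.00000j, Y(Ω₂)=0.20196 + 0.00000j
  term(m=+1) = -0.06321 + 0.00028j   from Y*(Ω₁)=0.03116 - 0.24981j, Y(Ω₂)=-0.03220 - 0.24903j
  term(m=+2) = -0.03873 + 0.00035j   from Y*(Ω₁)=-0.19037 - 0.04824j, Y(Ω₂)=0.19072 - 0.05016j
  term(m=+3) = -0.08501 + 0.00115j   from Y*(Ω₁)=0.10615 - 0.27185j, Y(Ω₂)=-0.10962 - 0.26992j
  term(m=+4) = -0.03093 + 0.00056j   from Y*(Ω₁)=-0.15432 - 0.08357j, Y(Ω₂)=0.15347 - 0.08673j
  term(m=+5) = -0.19941 + 0.00449j   from Y*(Ω₁)=0.25971 - 0.36344j, Y(Ω₂)=-0.26773 - 0.35736j
Total Σ_m = -0.87522 + 0.00000j. Multiply by 1.142397: -0.99985 + 0.00000j. P_5(cos γ) = -0.999847

-0.999847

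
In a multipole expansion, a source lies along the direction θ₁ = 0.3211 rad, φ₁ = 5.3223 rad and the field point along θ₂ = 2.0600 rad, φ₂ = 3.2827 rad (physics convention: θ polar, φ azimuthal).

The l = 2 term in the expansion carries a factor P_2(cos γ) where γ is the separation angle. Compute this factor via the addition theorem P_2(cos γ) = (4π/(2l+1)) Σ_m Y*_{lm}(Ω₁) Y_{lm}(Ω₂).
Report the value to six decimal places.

-0.009605

Summing Y*_{l m}(θ₁,φ₁)·Y_{l m}(θ₂,φ₂) over m ∈ [−2, 2]; prefactor 4π/(2·2+1) = 2.513274:
  m=-2: (-0.013229, -0.036131) × (0.289068, -0.083816) = (-0.006852, -0.009336)  (running Σ = (-0.006852, -0.009336))
  m=-1: (0.132523, -0.189647) × (0.317272, -0.045069) = (0.033499, -0.066142)  (running Σ = (0.026646, -0.075478))
  m=0: (0.536535, -0.000000) × (-0.106450, 0.000000) = (-0.057114, 0.000000)  (running Σ = (-0.030468, -0.075478))
  m=1: (-0.132523, -0.189647) × (-0.317272, -0.045069) = (0.033499, 0.066142)  (running Σ = (0.003031, -0.009336))
  m=2: (-0.013229, 0.036131) × (0.289068, 0.083816) = (-0.006852, 0.009336)  (running Σ = (-0.003822, 0.000000))
Accumulated sum (-0.003822, 0.000000); after 4π/(2l+1) scaling, (-0.009605, 0.000000) ⇒ P_2 = -0.009605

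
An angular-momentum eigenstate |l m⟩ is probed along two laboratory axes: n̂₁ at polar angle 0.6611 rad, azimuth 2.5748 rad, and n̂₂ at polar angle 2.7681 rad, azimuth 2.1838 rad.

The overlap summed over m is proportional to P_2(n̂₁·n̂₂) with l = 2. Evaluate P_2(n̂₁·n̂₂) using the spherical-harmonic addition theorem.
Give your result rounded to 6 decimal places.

-0.082167

Addition theorem: P_2(cos γ) = (4π/5) Σ_m Y*_{lm}(Ω₁) Y_{lm}(Ω₂), m = −2…2:
  [-2]  conj(Y_{2,-2})(Ω₁) = +0.061656-0.131920i ; Y_{2,-2}(Ω₂) = -0.017381+0.048398i ; Δ = +0.005313+0.005277i
  [-1]  conj(Y_{2,-1})(Ω₁) = -0.315854+0.201026i ; Y_{2,-1}(Ω₂) = +0.150992+0.214661i ; Δ = -0.090844-0.037448i
  [+0]  conj(Y_{2,0})(Ω₁) = +0.274096-0.000000i ; Y_{2,0}(Ω₂) = +0.504819+0.000000i ; Δ = +0.138369+0.000000i
  [+1]  conj(Y_{2,1})(Ω₁) = +0.315854+0.201026i ; Y_{2,1}(Ω₂) = -0.150992+0.214661i ; Δ = -0.090844+0.037448i
  [+2]  conj(Y_{2,2})(Ω₁) = +0.061656+0.131920i ; Y_{2,2}(Ω₂) = -0.017381-0.048398i ; Δ = +0.005313-0.005277i
Σ over m = -0.032693+0.000000i; ×(4π/5) → -0.082167+0.000000i. Real part: -0.082167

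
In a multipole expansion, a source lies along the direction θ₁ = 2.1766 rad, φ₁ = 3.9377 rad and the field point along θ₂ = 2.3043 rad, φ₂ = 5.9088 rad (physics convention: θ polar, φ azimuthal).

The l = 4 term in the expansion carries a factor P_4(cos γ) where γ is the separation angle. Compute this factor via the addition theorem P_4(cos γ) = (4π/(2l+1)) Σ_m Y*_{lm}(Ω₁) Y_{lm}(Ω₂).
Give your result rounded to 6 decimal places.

0.299891

Summing Y*_{l m}(θ₁,φ₁)·Y_{l m}(θ₂,φ₂) over m ∈ [−4, 4]; prefactor 4π/(2·4+1) = 1.396263:
  m=-4: Y*=-0.201896-0.008654i  Y=+0.009862+0.134383i  product -0.000828-0.027217i
  m=-3: Y*=-0.288809+0.270823i  Y=-0.148671-0.309636i  product +0.126794+0.049162i
  m=-2: Y*=-0.006147+0.286958i  Y=+0.289012+0.268580i  product -0.078848+0.081283i
  m=-1: Y*=-0.113125-0.115574i  Y=-0.030085-0.011821i  product +0.002037+0.004814i
  m=+0: Y*=-0.322393-0.000000i  Y=-0.361267+0.000000i  product +0.116470+0.000000i
  m=+1: Y*=+0.113125-0.115574i  Y=+0.030085-0.011821i  product +0.002037-0.004814i
  m=+2: Y*=-0.006147-0.286958i  Y=+0.289012-0.268580i  product -0.078848-0.081283i
  m=+3: Y*=+0.288809+0.270823i  Y=+0.148671-0.309636i  product +0.126794-0.049162i
  m=+4: Y*=-0.201896+0.008654i  Y=+0.009862-0.134383i  product -0.000828+0.027217i
Σ over m = +0.214781+0.000000i; ×(4π/9) → +0.299891+0.000000i. Real part: 0.299891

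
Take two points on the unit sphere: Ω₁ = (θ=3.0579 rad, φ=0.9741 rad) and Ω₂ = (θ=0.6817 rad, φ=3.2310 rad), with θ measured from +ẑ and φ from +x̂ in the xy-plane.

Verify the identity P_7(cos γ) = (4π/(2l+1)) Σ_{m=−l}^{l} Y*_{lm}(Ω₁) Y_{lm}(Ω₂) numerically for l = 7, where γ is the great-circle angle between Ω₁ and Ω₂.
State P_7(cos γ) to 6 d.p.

Summing Y*_{l m}(θ₁,φ₁)·Y_{l m}(θ₂,φ₂) over m ∈ [−7, 7]; prefactor 4π/(2·7+1) = 0.837758:
  term(m=-7) = -0.000000+0.000000i   from Y*(Ω₁)=+0.000000+0.000000i, Y(Ω₂)=-0.015984+0.011553i
  term(m=-6) = -0.000000+0.000000i   from Y*(Ω₁)=-0.000001+0.000000i, Y(Ω₂)=+0.078161-0.046475i
  term(m=-5) = +0.000001+0.000004i   from Y*(Ω₁)=+0.000003-0.000018i, Y(Ω₂)=-0.224756+0.107749i
  term(m=-4) = +0.000142+0.000059i   from Y*(Ω₁)=+0.000258+0.000242i, Y(Ω₂)=+0.407146-0.152150i
  term(m=-3) = +0.001884-0.000999i   from Y*(Ω₁)=-0.004950+0.001103i, Y(Ω₂)=-0.405495+0.111448i
  term(m=-2) = +0.000322-0.001599i   from Y*(Ω₁)=+0.018781-0.047378i, Y(Ω₂)=+0.031488-0.005691i
  term(m=-1) = +0.079096+0.096600i   from Y*(Ω₁)=+0.183081+0.269515i, Y(Ω₂)=+0.381662-0.034215i
  term(m=+0) = +0.155732+0.000000i   from Y*(Ω₁)=-0.987978-0.000000i, Y(Ω₂)=-0.157627+0.000000i
  term(m=+1) = +0.079096-0.096600i   from Y*(Ω₁)=-0.183081+0.269515i, Y(Ω₂)=-0.381662-0.034215i
  term(m=+2) = +0.000322+0.001599i   from Y*(Ω₁)=+0.018781+0.047378i, Y(Ω₂)=+0.031488+0.005691i
  term(m=+3) = +0.001884+0.000999i   from Y*(Ω₁)=+0.004950+0.001103i, Y(Ω₂)=+0.405495+0.111448i
  term(m=+4) = +0.000142-0.000059i   from Y*(Ω₁)=+0.000258-0.000242i, Y(Ω₂)=+0.407146+0.152150i
  term(m=+5) = +0.000001-0.000004i   from Y*(Ω₁)=-0.000003-0.000018i, Y(Ω₂)=+0.224756+0.107749i
  term(m=+6) = -0.000000-0.000000i   from Y*(Ω₁)=-0.000001-0.000000i, Y(Ω₂)=+0.078161+0.046475i
  term(m=+7) = -0.000000-0.000000i   from Y*(Ω₁)=-0.000000+0.000000i, Y(Ω₂)=+0.015984+0.011553i
Total Σ_m = +0.318623-0.000000i. Multiply by 0.837758: +0.266929-0.000000i. P_7(cos γ) = 0.266929

0.266929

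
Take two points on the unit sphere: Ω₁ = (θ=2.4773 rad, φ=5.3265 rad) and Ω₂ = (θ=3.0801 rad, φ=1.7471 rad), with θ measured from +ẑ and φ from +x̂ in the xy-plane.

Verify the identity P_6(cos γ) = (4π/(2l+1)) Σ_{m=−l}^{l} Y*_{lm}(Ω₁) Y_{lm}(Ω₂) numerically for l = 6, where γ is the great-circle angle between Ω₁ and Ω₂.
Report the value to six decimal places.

Summing Y*_{l m}(θ₁,φ₁)·Y_{l m}(θ₂,φ₂) over m ∈ [−6, 6]; prefactor 4π/(2·6+1) = 0.966644:
  term(m=-6) = -0.000000+0.000000i   from Y*(Ω₁)=+0.022707+0.013707i, Y(Ω₂)=-0.000000+0.000000i
  term(m=-5) = +0.000000-0.000000i   from Y*(Ω₁)=-0.008329-0.117047i, Y(Ω₂)=+0.000001+0.000001i
  term(m=-4) = -0.000003+0.000015i   from Y*(Ω₁)=-0.232234+0.189784i, Y(Ω₂)=+0.000039-0.000033i
  term(m=-3) = -0.000140-0.000533i   from Y*(Ω₁)=+0.442154+0.123101i, Y(Ω₂)=-0.000606-0.001037i
  term(m=-2) = +0.003893+0.004668i   from Y*(Ω₁)=-0.104932-0.294227i, Y(Ω₂)=-0.018261+0.006720i
  term(m=-1) = +0.032956+0.015427i   from Y*(Ω₁)=+0.105509-0.149646i, Y(Ω₂)=+0.034856+0.195653i
  term(m=+0) = -0.368388-0.000000i   from Y*(Ω₁)=-0.377015-0.000000i, Y(Ω₂)=+0.977117+0.000000i
  term(m=+1) = +0.032956-0.015427i   from Y*(Ω₁)=-0.105509-0.149646i, Y(Ω₂)=-0.034856+0.195653i
  term(m=+2) = +0.003893-0.004668i   from Y*(Ω₁)=-0.104932+0.294227i, Y(Ω₂)=-0.018261-0.006720i
  term(m=+3) = -0.000140+0.000533i   from Y*(Ω₁)=-0.442154+0.123101i, Y(Ω₂)=+0.000606-0.001037i
  term(m=+4) = -0.000003-0.000015i   from Y*(Ω₁)=-0.232234-0.189784i, Y(Ω₂)=+0.000039+0.000033i
  term(m=+5) = +0.000000+0.000000i   from Y*(Ω₁)=+0.008329-0.117047i, Y(Ω₂)=-0.000001+0.000001i
  term(m=+6) = -0.000000-0.000000i   from Y*(Ω₁)=+0.022707-0.013707i, Y(Ω₂)=-0.000000-0.000000i
Σ over m = -0.294975-0.000000i; ×(4π/13) → -0.285136-0.000000i. Real part: -0.285136

-0.285136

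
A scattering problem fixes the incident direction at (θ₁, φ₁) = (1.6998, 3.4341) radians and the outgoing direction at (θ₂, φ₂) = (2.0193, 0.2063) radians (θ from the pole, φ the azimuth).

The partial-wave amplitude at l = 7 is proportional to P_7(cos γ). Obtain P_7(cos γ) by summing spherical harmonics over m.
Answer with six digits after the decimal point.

Summing Y*_{l m}(θ₁,φ₁)·Y_{l m}(θ₂,φ₂) over m ∈ [−7, 7]; prefactor 4π/(2·7+1) = 0.837758:
  m=-7: Y*=0.21645 - 0.41907j  Y=0.03048 - 0.23928j  product -0.09368 - 0.06457j
  m=-6: Y*=0.04194 - 0.22507j  Y=-0.14197 + 0.41046j  product 0.08642 + 0.04917j
  m=-5: Y*=0.02984 + 0.27460j  Y=0.16168 - 0.27016j  product 0.07901 + 0.03634j
  m=-4: Y*=0.09920 + 0.23413j  Y=0.07909 - 0.08565j  product 0.02790 + 0.01002j
  m=-3: Y*=-0.13424 - 0.16157j  Y=-0.28708 + 0.20447j  product 0.07158 + 0.01893j
  m=-2: Y*=-0.21815 - 0.14449j  Y=0.03165 - 0.01385j  product -0.00891 - 0.00155j
  m=-1: Y*=0.17586 + 0.05296j  Y=0.32310 - 0.06762j  product 0.06040 + 0.00522j
  m=+0: Y*=0.26331 + 0.00000j  Y=-0.07638 + 0.00000j  product -0.02011 + 0.00000j
  m=+1: Y*=-0.17586 + 0.05296j  Y=-0.32310 - 0.06762j  product 0.06040 - 0.00522j
  m=+2: Y*=-0.21815 + 0.14449j  Y=0.03165 + 0.01385j  product -0.00891 + 0.00155j
  m=+3: Y*=0.13424 - 0.16157j  Y=0.28708 + 0.20447j  product 0.07158 - 0.01893j
  m=+4: Y*=0.09920 - 0.23413j  Y=0.07909 + 0.08565j  product 0.02790 - 0.01002j
  m=+5: Y*=-0.02984 + 0.27460j  Y=-0.16168 - 0.27016j  product 0.07901 - 0.03634j
  m=+6: Y*=0.04194 + 0.22507j  Y=-0.14197 - 0.41046j  product 0.08642 - 0.04917j
  m=+7: Y*=-0.21645 - 0.41907j  Y=-0.03048 - 0.23928j  product -0.09368 + 0.06457j
Total Σ_m = 0.42534 + 0.00000j. Multiply by 0.837758: 0.35633 + 0.00000j. P_7(cos γ) = 0.356332

0.356332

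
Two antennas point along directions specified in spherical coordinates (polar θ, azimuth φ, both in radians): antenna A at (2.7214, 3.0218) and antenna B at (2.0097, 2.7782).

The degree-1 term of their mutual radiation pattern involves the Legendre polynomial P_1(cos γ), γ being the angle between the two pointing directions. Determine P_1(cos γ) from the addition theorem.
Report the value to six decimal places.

0.746350

Summing Y*_{l m}(θ₁,φ₁)·Y_{l m}(θ₂,φ₂) over m ∈ [−1, 1]; prefactor 4π/(2·1+1) = 4.188790:
  term(m=-1) = 0.04278 + 0.01063j   from Y*(Ω₁)=-0.13993 + 0.01684j, Y(Ω₂)=-0.29232 - 0.11117j
  term(m=+0) = 0.09262 + 0.00000j   from Y*(Ω₁)=-0.44610 + 0.00000j, Y(Ω₂)=-0.20763 + 0.00000j
  term(m=+1) = 0.04278 - 0.01063j   from Y*(Ω₁)=0.13993 + 0.01684j, Y(Ω₂)=0.29232 - 0.11117j
Σ over m = 0.17818 + 0.00000j; ×(4π/3) → 0.74635 + 0.00000j. Real part: 0.746350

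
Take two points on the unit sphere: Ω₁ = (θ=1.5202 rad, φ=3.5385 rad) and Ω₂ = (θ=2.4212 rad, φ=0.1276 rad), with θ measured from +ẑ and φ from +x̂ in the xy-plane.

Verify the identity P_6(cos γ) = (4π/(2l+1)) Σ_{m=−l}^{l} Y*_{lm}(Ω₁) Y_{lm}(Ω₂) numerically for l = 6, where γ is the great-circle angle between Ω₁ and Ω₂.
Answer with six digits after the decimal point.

Term-by-term m-sum for l=6 (normalisation 4π/13 = 0.966644):
  m=-6: Y*=-0.34743 + 0.33031j  Y=0.02870 - 0.02759j  product -0.00086 + 0.01907j
  m=-5: Y*=0.03381 - 0.07700j  Y=-0.12621 + 0.09358j  product 0.00294 + 0.01288j
  m=-4: Y*=0.00581 - 0.34492j  Y=0.30734 - 0.17207j  product -0.05757 - 0.10701j
  m=-3: Y*=0.03618 + 0.09057j  Y=-0.41888 + 0.16867j  product -0.03043 - 0.03183j
  m=-2: Y*=0.21733 + 0.22102j  Y=0.18665 - 0.04870j  product 0.05133 + 0.03067j
  m=-1: Y*=-0.09449 - 0.03960j  Y=0.28704 - 0.03683j  product -0.02858 - 0.00789j
  m=+0: Y*=-0.30090 + 0.00000j  Y=-0.29000 + 0.00000j  product 0.08726 + 0.00000j
  m=+1: Y*=0.09449 - 0.03960j  Y=-0.28704 - 0.03683j  product -0.02858 + 0.00789j
  m=+2: Y*=0.21733 - 0.22102j  Y=0.18665 + 0.04870j  product 0.05133 - 0.03067j
  m=+3: Y*=-0.03618 + 0.09057j  Y=0.41888 + 0.16867j  product -0.03043 + 0.03183j
  m=+4: Y*=0.00581 + 0.34492j  Y=0.30734 + 0.17207j  product -0.05757 + 0.10701j
  m=+5: Y*=-0.03381 - 0.07700j  Y=0.12621 + 0.09358j  product 0.00294 - 0.01288j
  m=+6: Y*=-0.34743 - 0.33031j  Y=0.02870 + 0.02759j  product -0.00086 - 0.01907j
Accumulated sum -0.03908 + 0.00000j; after 4π/(2l+1) scaling, -0.03778 + 0.00000j ⇒ P_6 = -0.037778

-0.037778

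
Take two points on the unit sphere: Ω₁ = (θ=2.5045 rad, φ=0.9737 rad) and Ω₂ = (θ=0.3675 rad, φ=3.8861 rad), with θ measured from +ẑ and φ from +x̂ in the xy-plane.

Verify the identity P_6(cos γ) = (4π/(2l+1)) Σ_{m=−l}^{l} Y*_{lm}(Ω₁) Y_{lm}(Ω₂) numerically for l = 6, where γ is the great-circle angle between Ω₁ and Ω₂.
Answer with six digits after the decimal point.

Term-by-term m-sum for l=6 (normalisation 4π/13 = 0.966644):
  term(m=-6) = +0.000004+0.000022i   from Y*(Ω₁)=+0.019357-0.009136i, Y(Ω₂)=-0.000252+0.001008i
  term(m=-5) = +0.000386+0.000854i   from Y*(Ω₁)=-0.015578+0.098978i, Y(Ω₂)=+0.007816-0.005131i
  term(m=-4) = +0.008467+0.011046i   from Y*(Ω₁)=-0.199047-0.186627i, Y(Ω₂)=-0.050328-0.008306i
  term(m=-3) = +0.064903+0.053303i   from Y*(Ω₁)=+0.441764-0.099015i, Y(Ω₂)=+0.114139+0.146242i
  term(m=-2) = +0.141576+0.069859i   from Y*(Ω₁)=-0.133381+0.337263i, Y(Ω₂)=+0.035560-0.433843i
  term(m=-1) = -0.062757-0.014641i   from Y*(Ω₁)=+0.067208+0.098852i, Y(Ω₂)=-0.396472+0.365305i
  term(m=+0) = -0.002964-0.000000i   from Y*(Ω₁)=-0.403787-0.000000i, Y(Ω₂)=+0.007341+0.000000i
  term(m=+1) = -0.062757+0.014641i   from Y*(Ω₁)=-0.067208+0.098852i, Y(Ω₂)=+0.396472+0.365305i
  term(m=+2) = +0.141576-0.069859i   from Y*(Ω₁)=-0.133381-0.337263i, Y(Ω₂)=+0.035560+0.433843i
  term(m=+3) = +0.064903-0.053303i   from Y*(Ω₁)=-0.441764-0.099015i, Y(Ω₂)=-0.114139+0.146242i
  term(m=+4) = +0.008467-0.011046i   from Y*(Ω₁)=-0.199047+0.186627i, Y(Ω₂)=-0.050328+0.008306i
  term(m=+5) = +0.000386-0.000854i   from Y*(Ω₁)=+0.015578+0.098978i, Y(Ω₂)=-0.007816-0.005131i
  term(m=+6) = +0.000004-0.000022i   from Y*(Ω₁)=+0.019357+0.009136i, Y(Ω₂)=-0.000252-0.001008i
Total Σ_m = +0.302196+0.000000i. Multiply by 0.966644: +0.292116+0.000000i. P_6(cos γ) = 0.292116

0.292116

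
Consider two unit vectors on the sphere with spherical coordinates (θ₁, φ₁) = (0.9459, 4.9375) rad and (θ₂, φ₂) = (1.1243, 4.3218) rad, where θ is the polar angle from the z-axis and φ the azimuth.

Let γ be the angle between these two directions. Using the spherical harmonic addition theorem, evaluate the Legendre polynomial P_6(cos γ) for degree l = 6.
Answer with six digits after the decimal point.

Term-by-term m-sum for l=6 (normalisation 4π/13 = 0.966644):
  term(m=-6) = (-0.030437, -0.018770)   from Y*(Ω₁)=(-0.030019, -0.134158), Y(Ω₂)=(0.181585, -0.186242)
  term(m=-5) = (-0.147889, 0.009343)   from Y*(Ω₁)=(0.310026, -0.147944), Y(Ω₂)=(-0.400257, -0.160866)
  term(m=-4) = (-0.082437, 0.066499)   from Y*(Ω₁)=(0.265125, 0.334404), Y(Ω₂)=(0.002095, 0.248179)
  term(m=-3) = (0.008305, -0.029290)   from Y*(Ω₁)=(-0.097176, 0.121322), Y(Ω₂)=(-0.180475, 0.076097)
  term(m=-2) = (0.029588, 0.083805)   from Y*(Ω₁)=(0.249798, 0.120735), Y(Ω₂)=(0.227462, 0.225550)
  term(m=-1) = (-0.019871, -0.014057)   from Y*(Ω₁)=(-0.061169, 0.267123), Y(Ω₂)=(-0.033817, 0.082131)
  term(m=+0) = (0.068325, 0.000000)   from Y*(Ω₁)=(0.209756, -0.000000), Y(Ω₂)=(0.325733, 0.000000)
  term(m=+1) = (-0.019871, 0.014057)   from Y*(Ω₁)=(0.061169, 0.267123), Y(Ω₂)=(0.033817, 0.082131)
  term(m=+2) = (0.029588, -0.083805)   from Y*(Ω₁)=(0.249798, -0.120735), Y(Ω₂)=(0.227462, -0.225550)
  term(m=+3) = (0.008305, 0.029290)   from Y*(Ω₁)=(0.097176, 0.121322), Y(Ω₂)=(0.180475, 0.076097)
  term(m=+4) = (-0.082437, -0.066499)   from Y*(Ω₁)=(0.265125, -0.334404), Y(Ω₂)=(0.002095, -0.248179)
  term(m=+5) = (-0.147889, -0.009343)   from Y*(Ω₁)=(-0.310026, -0.147944), Y(Ω₂)=(0.400257, -0.160866)
  term(m=+6) = (-0.030437, 0.018770)   from Y*(Ω₁)=(-0.030019, 0.134158), Y(Ω₂)=(0.181585, 0.186242)
Σ over m = (-0.417155, -0.000000); ×(4π/13) → (-0.403240, -0.000000). Real part: -0.403240

-0.403240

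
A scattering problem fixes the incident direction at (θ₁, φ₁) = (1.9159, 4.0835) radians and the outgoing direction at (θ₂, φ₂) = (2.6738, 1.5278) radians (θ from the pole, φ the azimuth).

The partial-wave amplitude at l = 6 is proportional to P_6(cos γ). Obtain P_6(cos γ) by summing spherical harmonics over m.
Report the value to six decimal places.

-0.295159

Expand P_6 via completeness: Σ_{m} conj(Y_{6,m}) at Ω₁ times Y_{6,m} at Ω₂ —
  term(m=-6) = -0.00127 + 0.00050j   from Y*(Ω₁)=0.27074 - 0.19812j, Y(Ω₂)=-0.00393 - 0.00104j
  term(m=-5) = 0.01137 + 0.00245j   from Y*(Ω₁)=-0.00119 - 0.41778j, Y(Ω₂)=-0.00594 + 0.02720j
  term(m=-4) = -0.00579 - 0.00594j   from Y*(Ω₁)=-0.05869 - 0.04244j, Y(Ω₂)=0.11282 + 0.01960j
  term(m=-3) = -0.01825 - 0.09652j   from Y*(Ω₁)=0.30392 - 0.09932j, Y(Ω₂)=0.03952 - 0.30467j
  term(m=-2) = -0.03542 + 0.08402j   from Y*(Ω₁)=0.05575 - 0.17226j, Y(Ω₂)=-0.50173 - 0.04325j
  term(m=-1) = -0.07405 + 0.04914j   from Y*(Ω₁)=0.15422 + 0.21201j, Y(Ω₂)=-0.01457 + 0.33869j
  term(m=+0) = -0.05852 + 0.00000j   from Y*(Ω₁)=0.20578 + 0.00000j, Y(Ω₂)=-0.28437 + 0.00000j
  term(m=+1) = -0.07405 - 0.04914j   from Y*(Ω₁)=-0.15422 + 0.21201j, Y(Ω₂)=0.01457 + 0.33869j
  term(m=+2) = -0.03542 - 0.08402j   from Y*(Ω₁)=0.05575 + 0.17226j, Y(Ω₂)=-0.50173 + 0.04325j
  term(m=+3) = -0.01825 + 0.09652j   from Y*(Ω₁)=-0.30392 - 0.09932j, Y(Ω₂)=-0.03952 - 0.30467j
  term(m=+4) = -0.00579 + 0.00594j   from Y*(Ω₁)=-0.05869 + 0.04244j, Y(Ω₂)=0.11282 - 0.01960j
  term(m=+5) = 0.01137 - 0.00245j   from Y*(Ω₁)=0.00119 - 0.41778j, Y(Ω₂)=0.00594 + 0.02720j
  term(m=+6) = -0.00127 - 0.00050j   from Y*(Ω₁)=0.27074 + 0.19812j, Y(Ω₂)=-0.00393 + 0.00104j
Total Σ_m = -0.30534 - 0.00000j. Multiply by 0.966644: -0.29516 - 0.00000j. P_6(cos γ) = -0.295159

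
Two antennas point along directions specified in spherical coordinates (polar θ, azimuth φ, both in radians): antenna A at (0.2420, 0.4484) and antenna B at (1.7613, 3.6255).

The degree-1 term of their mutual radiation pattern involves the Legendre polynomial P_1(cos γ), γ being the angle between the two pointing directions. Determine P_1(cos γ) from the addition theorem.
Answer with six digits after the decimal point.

Expand P_1 via completeness: Σ_{m} conj(Y_{1,m}) at Ω₁ times Y_{1,m} at Ω₂ —
  term(m=-1) = -0.02807 + 0.00100j   from Y*(Ω₁)=0.07461 + 0.03589j, Y(Ω₂)=-0.30029 + 0.15783j
  term(m=+0) = -0.04389 + 0.00000j   from Y*(Ω₁)=0.47436 + 0.00000j, Y(Ω₂)=-0.09252 + 0.00000j
  term(m=+1) = -0.02807 - 0.00100j   from Y*(Ω₁)=-0.07461 + 0.03589j, Y(Ω₂)=0.30029 + 0.15783j
Accumulated sum -0.10003 + 0.00000j; after 4π/(2l+1) scaling, -0.41900 + 0.00000j ⇒ P_1 = -0.418997

-0.418997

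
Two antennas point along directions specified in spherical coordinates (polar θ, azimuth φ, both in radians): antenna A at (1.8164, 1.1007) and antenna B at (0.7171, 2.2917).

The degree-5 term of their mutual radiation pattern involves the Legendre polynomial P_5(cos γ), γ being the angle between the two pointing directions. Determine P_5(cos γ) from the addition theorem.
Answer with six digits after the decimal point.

0.098209

Addition theorem: P_5(cos γ) = (4π/11) Σ_m Y*_{lm}(Ω₁) Y_{lm}(Ω₂), m = −5…5:
  m=-5: (0.283421, -0.280201) × (0.025411, 0.050914) = (0.021468, 0.007310)  (running Σ = (0.021468, 0.007310))
  m=-4: (0.096249, 0.300897) × (-0.199539, -0.052650) = (-0.003363, -0.065108)  (running Σ = (0.018105, -0.057798))
  m=-3: (0.145840, 0.023612) × (0.335157, -0.225337) = (0.054200, -0.024950)  (running Σ = (0.072305, -0.082748))
  m=-2: (-0.188062, 0.257605) × (-0.049980, 0.385322) = (-0.089862, -0.085339)  (running Σ = (-0.017557, -0.168088))
  m=-1: (0.034582, 0.068063) × (0.024460, 0.027837) = (-0.001049, 0.002627)  (running Σ = (-0.018606, -0.165460))
  m=0: (-0.315120, -0.000000) × (-0.390893, 0.000000) = (0.123178, 0.000000)  (running Σ = (0.104573, -0.165460))
  m=1: (-0.034582, 0.068063) × (-0.024460, 0.027837) = (-0.001049, -0.002627)  (running Σ = (0.103524, -0.168088))
  m=2: (-0.188062, -0.257605) × (-0.049980, -0.385322) = (-0.089862, 0.085339)  (running Σ = (0.013662, -0.082748))
  m=3: (-0.145840, 0.023612) × (-0.335157, -0.225337) = (0.054200, 0.024950)  (running Σ = (0.067862, -0.057798))
  m=4: (0.096249, -0.300897) × (-0.199539, 0.052650) = (-0.003363, 0.065108)  (running Σ = (0.064499, 0.007310))
  m=5: (-0.283421, -0.280201) × (-0.025411, 0.050914) = (0.021468, -0.007310)  (running Σ = (0.085967, 0.000000))
Σ over m = (0.085967, 0.000000); ×(4π/11) → (0.098209, 0.000000). Real part: 0.098209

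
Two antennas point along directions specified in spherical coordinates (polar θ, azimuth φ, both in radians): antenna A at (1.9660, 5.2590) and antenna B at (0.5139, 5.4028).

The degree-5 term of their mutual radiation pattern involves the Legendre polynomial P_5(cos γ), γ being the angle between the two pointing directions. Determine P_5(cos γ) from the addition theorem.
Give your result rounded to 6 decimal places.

0.200530

Addition theorem: P_5(cos γ) = (4π/11) Σ_m Y*_{lm}(Ω₁) Y_{lm}(Ω₂), m = −5…5:
  m=-5: +0.123464+0.285207i × -0.004070-0.012686i = +0.003116-0.002727i  (running Σ = +0.003116-0.002727i)
  m=-4: +0.236752-0.334698i × -0.069313-0.027680i = -0.025674+0.016645i  (running Σ = -0.022559+0.013918i)
  m=-3: -0.090616-0.006266i × -0.210026+0.114857i = +0.019751-0.009092i  (running Σ = -0.002807+0.004826i)
  m=-2: -0.141858-0.274104i × -0.085869+0.446555i = +0.134584-0.039810i  (running Σ = +0.131776-0.034984i)
  m=-1: -0.094301+0.154984i × +0.246672+0.298625i = -0.069544+0.010070i  (running Σ = +0.062233-0.024914i)
  m=0: -0.270538-0.000000i × -0.188767+0.000000i = +0.051069+0.000000i  (running Σ = +0.113301-0.024914i)
  m=1: +0.094301+0.154984i × -0.246672+0.298625i = -0.069544-0.010070i  (running Σ = +0.043758-0.034984i)
  m=2: -0.141858+0.274104i × -0.085869-0.446555i = +0.134584+0.039810i  (running Σ = +0.178342+0.004826i)
  m=3: +0.090616-0.006266i × +0.210026+0.114857i = +0.019751+0.009092i  (running Σ = +0.198093+0.013918i)
  m=4: +0.236752+0.334698i × -0.069313+0.027680i = -0.025674-0.016645i  (running Σ = +0.172419-0.002727i)
  m=5: -0.123464+0.285207i × +0.004070-0.012686i = +0.003116+0.002727i  (running Σ = +0.175534+0.000000i)
Total Σ_m = +0.175534+0.000000i. Multiply by 1.142397: +0.200530+0.000000i. P_5(cos γ) = 0.200530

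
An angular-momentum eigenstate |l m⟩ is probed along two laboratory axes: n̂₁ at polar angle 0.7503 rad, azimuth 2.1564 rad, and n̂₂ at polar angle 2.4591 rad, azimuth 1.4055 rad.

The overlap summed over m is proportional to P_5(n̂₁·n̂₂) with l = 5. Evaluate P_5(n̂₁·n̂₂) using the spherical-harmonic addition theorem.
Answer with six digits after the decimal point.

Term-by-term m-sum for l=5 (normalisation 4π/11 = 1.142397):
  m=-5: Y*=(-0.014500, -0.066855)  Y=(0.034078, -0.031387)  product (-0.002592, -0.001823)
  m=-4: Y*=(-0.161823, 0.166345)  Y=(-0.142266, -0.110683)  product (0.041434, -0.005754)
  m=-3: Y*=(0.411241, 0.077391)  Y=(-0.182539, 0.337426)  product (-0.101182, 0.124636)
  m=-2: Y*=(-0.135707, -0.321346)  Y=(0.399126, 0.136975)  product (-0.010148, -0.146846)
  m=-1: Y*=(0.057779, -0.087121)  Y=(0.006133, -0.036767)  product (-0.002849, -0.002659)
  m=+0: Y*=(-0.377948, -0.000000)  Y=(0.390921, 0.000000)  product (-0.147748, -0.000000)
  m=+1: Y*=(-0.057779, -0.087121)  Y=(-0.006133, -0.036767)  product (-0.002849, 0.002659)
  m=+2: Y*=(-0.135707, 0.321346)  Y=(0.399126, -0.136975)  product (-0.010148, 0.146846)
  m=+3: Y*=(-0.411241, 0.077391)  Y=(0.182539, 0.337426)  product (-0.101182, -0.124636)
  m=+4: Y*=(-0.161823, -0.166345)  Y=(-0.142266, 0.110683)  product (0.041434, 0.005754)
  m=+5: Y*=(0.014500, -0.066855)  Y=(-0.034078, -0.031387)  product (-0.002592, 0.001823)
Total Σ_m = (-0.298422, -0.000000). Multiply by 1.142397: (-0.340917, -0.000000). P_5(cos γ) = -0.340917

-0.340917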